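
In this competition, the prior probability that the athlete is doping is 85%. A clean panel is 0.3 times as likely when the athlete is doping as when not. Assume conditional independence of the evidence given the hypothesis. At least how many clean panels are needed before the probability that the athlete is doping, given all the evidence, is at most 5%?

4

Prior odds: 0.85 ÷ 0.15 = 17/3.
Likelihood ratio per clean panel = 0.3.
Target posterior odds = 0.05/0.95 = 1/19.
Need (17/3) × 0.3ⁿ ≤ 1/19, i.e. 0.3ⁿ ≤ 3/323.
0.3³ = 0.027 is still above 3/323 but 0.3⁴ = 0.0081 is at or below it, so n = 4.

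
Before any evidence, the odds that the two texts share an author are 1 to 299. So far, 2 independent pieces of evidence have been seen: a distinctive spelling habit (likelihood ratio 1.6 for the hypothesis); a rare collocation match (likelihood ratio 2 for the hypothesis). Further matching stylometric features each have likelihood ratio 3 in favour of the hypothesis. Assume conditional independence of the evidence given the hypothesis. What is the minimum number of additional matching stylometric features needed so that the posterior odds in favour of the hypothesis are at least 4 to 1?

6

Prior odds = 1/299.
Combined Bayes factor of the evidence already in hand = 1.6 × 2 = 3.2.
Odds after that evidence = (1/299) × 3.2 = 16/1495.
Target odds = 4.
Need 3ⁿ ≥ 4 ÷ (16/1495) = 373.75.
3⁵ = 243 falls short of 373.75 but 3⁶ = 729 reaches it, so n = 6.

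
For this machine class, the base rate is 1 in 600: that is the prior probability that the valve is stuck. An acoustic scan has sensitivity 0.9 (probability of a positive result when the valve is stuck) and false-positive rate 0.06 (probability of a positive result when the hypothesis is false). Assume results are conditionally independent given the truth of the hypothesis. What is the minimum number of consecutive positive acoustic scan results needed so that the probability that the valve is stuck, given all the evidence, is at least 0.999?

Prior odds: (1/600) ÷ (599/600) = 1/599.
Likelihood ratio of a positive result = 0.9/0.06 = 15.
Target odds: 0.999 ÷ 0.001 = 999.
Need (1/599) × 15ⁿ ≥ 999, i.e. 15ⁿ ≥ 598401.
15⁴ = 50625 falls short of 598401 but 15⁵ = 759375 reaches it, so n = 5.

5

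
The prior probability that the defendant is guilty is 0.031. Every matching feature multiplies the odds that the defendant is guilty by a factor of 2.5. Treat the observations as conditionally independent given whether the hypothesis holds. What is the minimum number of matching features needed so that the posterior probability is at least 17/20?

6

Prior odds: 0.031 ÷ 0.969 = 31/969.
Likelihood ratio per matching feature = 2.5.
Target odds: 0.85 ÷ 0.15 = 17/3.
Need (31/969) × 2.5ⁿ ≥ 17/3, i.e. 2.5ⁿ ≥ 5491/31.
2.5⁵ = 97.65625 falls short of 5491/31 but 2.5⁶ = 244.140625 reaches it, so n = 6.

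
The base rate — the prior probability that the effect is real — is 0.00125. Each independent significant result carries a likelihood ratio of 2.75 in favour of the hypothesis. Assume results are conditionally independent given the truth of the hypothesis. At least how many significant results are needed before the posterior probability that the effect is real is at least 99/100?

Prior odds = 0.00125/0.99875 = 1/799.
Likelihood ratio per significant result = 2.75.
Target odds: 0.99 ÷ 0.01 = 99.
Require 2.75ⁿ ≥ 99 ÷ (1/799) = 79101.
2.75¹¹ ≈68023.6 falls short of 79101 but 2.75¹² ≈187065 reaches it, so n = 12.

12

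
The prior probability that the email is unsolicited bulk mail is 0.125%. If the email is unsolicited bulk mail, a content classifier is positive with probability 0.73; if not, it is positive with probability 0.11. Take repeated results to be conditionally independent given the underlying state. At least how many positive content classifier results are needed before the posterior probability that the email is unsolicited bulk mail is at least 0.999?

Prior odds = 0.00125/0.99875 = 1/799.
Likelihood ratio of a positive = 0.73/0.11 = 73/11.
Target posterior odds = 0.999/0.001 = 999.
Require (73/11)ⁿ ≥ 999 ÷ (1/799) = 798201.
(73/11)⁷ ≈566906 falls short of 798201 but (73/11)⁸ ≈3.7622e+06 reaches it, so n = 8.

8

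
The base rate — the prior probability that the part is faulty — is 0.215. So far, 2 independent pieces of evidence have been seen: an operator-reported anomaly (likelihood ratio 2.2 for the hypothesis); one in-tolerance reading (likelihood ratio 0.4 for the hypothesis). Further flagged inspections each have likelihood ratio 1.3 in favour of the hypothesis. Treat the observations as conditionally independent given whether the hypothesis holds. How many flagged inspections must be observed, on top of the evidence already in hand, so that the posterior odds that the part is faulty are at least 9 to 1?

14

Prior odds = 0.215/0.785 = 43/157.
Combined Bayes factor of the evidence already in hand = 2.2 × 0.4 = 0.88.
Odds after that evidence = (43/157) × 0.88 = 946/3925.
Target odds = 9.
Need 1.3ⁿ ≥ 9 ÷ (946/3925) = 35325/946.
1.3¹³ ≈30.2875 falls short of 35325/946 but 1.3¹⁴ ≈39.3738 reaches it, so n = 14.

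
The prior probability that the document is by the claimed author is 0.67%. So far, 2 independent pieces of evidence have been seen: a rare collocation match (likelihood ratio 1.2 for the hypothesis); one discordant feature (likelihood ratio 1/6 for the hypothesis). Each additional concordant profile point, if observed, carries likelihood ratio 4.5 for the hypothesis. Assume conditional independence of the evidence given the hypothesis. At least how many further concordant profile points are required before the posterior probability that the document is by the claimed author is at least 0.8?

6

Prior odds = 0.0067/0.9933 = 67/9933.
Combined Bayes factor of the evidence already in hand = 1.2 × (1/6) = 0.2.
Odds after that evidence = (67/9933) × 0.2 = 67/49665.
Target odds = 0.8/0.2 = 4.
Need 4.5ⁿ ≥ 4 ÷ (67/49665) = 198660/67.
4.5⁵ = 1845.28125 falls short of 198660/67 but 4.5⁶ = 8303.765625 reaches it, so n = 6.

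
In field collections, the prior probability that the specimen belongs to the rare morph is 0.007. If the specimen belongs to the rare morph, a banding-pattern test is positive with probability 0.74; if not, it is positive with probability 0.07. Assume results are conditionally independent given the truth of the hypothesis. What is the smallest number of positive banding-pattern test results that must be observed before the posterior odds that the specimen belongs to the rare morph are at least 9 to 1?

Prior odds: 0.007 ÷ 0.993 = 7/993.
Likelihood ratio of a positive = 0.74/0.07 = 74/7.
Target odds = 9.
Need (7/993) × (74/7)ⁿ ≥ 9, i.e. (74/7)ⁿ ≥ 8937/7.
(74/7)³ = 405224/343 falls short of 8937/7 but (74/7)⁴ = 29986576/2401 reaches it, so n = 4.

4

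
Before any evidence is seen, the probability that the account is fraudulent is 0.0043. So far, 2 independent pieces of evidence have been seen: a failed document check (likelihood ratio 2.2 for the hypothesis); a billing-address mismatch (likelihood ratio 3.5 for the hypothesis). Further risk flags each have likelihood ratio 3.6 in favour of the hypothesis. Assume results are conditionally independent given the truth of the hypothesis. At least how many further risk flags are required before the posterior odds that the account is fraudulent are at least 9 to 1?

Prior odds = 0.0043/0.9957 = 43/9957.
Combined Bayes factor of the evidence already in hand = 2.2 × 3.5 = 7.7.
Odds after that evidence = (43/9957) × 7.7 = 3311/99570.
Target odds = 9.
Need 3.6ⁿ ≥ 9 ÷ (3311/99570) = 896130/3311.
3.6⁴ = 167.9616 falls short of 896130/3311 but 3.6⁵ = 604.66176 reaches it, so n = 5.

5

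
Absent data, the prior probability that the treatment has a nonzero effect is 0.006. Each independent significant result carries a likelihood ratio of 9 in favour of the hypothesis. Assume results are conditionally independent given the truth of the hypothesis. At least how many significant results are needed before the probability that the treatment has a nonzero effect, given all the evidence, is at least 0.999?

6

Prior odds = 0.006/0.994 = 3/497.
Likelihood ratio per significant result = 9.
Target odds: 0.999 ÷ 0.001 = 999.
Need (3/497) × 9ⁿ ≥ 999, i.e. 9ⁿ ≥ 165501.
9⁵ = 59049 falls short of 165501 but 9⁶ = 531441 reaches it, so n = 6.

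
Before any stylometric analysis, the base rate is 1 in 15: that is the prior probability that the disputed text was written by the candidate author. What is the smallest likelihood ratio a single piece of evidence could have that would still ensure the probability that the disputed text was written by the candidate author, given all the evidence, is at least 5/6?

70

Prior odds = (1/15)/(14/15) = 1/14.
Target odds = (5/6)/(1/6) = 5.
Required Bayes factor = 5 ÷ (1/14) = 70.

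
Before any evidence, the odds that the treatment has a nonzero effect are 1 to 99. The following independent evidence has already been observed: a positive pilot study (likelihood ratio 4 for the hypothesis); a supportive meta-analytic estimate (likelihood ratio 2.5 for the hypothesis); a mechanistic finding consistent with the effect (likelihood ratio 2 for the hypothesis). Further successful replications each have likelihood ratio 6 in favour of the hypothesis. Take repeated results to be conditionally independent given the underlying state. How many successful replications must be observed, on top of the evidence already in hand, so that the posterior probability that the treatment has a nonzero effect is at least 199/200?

4

Prior odds = 1/99.
Combined Bayes factor of the evidence already in hand = 4 × 2.5 × 2 = 20.
Odds after that evidence = (1/99) × 20 = 20/99.
Target odds = 0.995/0.005 = 199.
Need 6ⁿ ≥ 199 ÷ (20/99) = 985.05.
6³ = 216 falls short of 985.05 but 6⁴ = 1296 reaches it, so n = 4.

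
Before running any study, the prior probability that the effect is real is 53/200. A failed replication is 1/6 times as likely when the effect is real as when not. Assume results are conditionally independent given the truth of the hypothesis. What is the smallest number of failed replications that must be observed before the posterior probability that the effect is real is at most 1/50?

Prior odds = 0.265/0.735 = 53/147.
Likelihood ratio per failed replication = 1/6.
Target posterior odds = 0.02/0.98 = 1/49.
Need (53/147) × (1/6)ⁿ ≤ 1/49, i.e. (1/6)ⁿ ≤ 3/53.
(1/6)¹ = 1/6 is still above 3/53 but (1/6)² = 1/36 is at or below it, so n = 2.

2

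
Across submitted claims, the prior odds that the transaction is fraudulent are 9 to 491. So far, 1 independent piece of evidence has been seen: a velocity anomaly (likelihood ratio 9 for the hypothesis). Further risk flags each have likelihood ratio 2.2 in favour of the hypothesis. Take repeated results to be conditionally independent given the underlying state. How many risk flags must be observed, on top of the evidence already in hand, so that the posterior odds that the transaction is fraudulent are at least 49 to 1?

8

Prior odds = 9/491.
Bayes factor of the evidence already in hand = 9.
Odds after that evidence = (9/491) × 9 = 81/491.
Target odds = 49.
Need 2.2ⁿ ≥ 49 ÷ (81/491) = 24059/81.
2.2⁷ = 19487171/78125 falls short of 24059/81 but 2.2⁸ = 214358881/390625 reaches it, so n = 8.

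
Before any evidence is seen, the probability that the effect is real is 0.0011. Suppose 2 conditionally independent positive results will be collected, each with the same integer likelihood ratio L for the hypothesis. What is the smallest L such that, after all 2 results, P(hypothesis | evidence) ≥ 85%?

Prior odds = 0.0011/0.9989 = 11/9989.
Target odds = 0.85/0.15 = 17/3.
Need L² ≥ 17/3 ÷ (11/9989) = 169813/33.
71² = 5041 < 169813/33 ≤ 5184 = 72², so L = 72.

72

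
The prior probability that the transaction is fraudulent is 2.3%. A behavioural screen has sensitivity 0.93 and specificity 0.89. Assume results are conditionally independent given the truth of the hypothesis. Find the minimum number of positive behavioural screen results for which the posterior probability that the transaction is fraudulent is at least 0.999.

5

Prior odds = 0.023/0.977 = 23/977.
False-positive rate = 1 − 0.89 = 0.11; likelihood ratio of a positive = 0.93/0.11 = 93/11.
Target posterior odds = 0.999/0.001 = 999.
Require (93/11)ⁿ ≥ 999 ÷ (23/977) = 976023/23.
(93/11)⁴ = 74805201/14641 falls short of 976023/23 but (93/11)⁵ ≈43196.8 reaches it, so n = 5.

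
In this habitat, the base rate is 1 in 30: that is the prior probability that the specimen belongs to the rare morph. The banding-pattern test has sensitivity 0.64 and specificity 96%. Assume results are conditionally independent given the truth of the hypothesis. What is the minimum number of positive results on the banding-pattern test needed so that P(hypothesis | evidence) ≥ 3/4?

2

Prior odds = (1/30)/(29/30) = 1/29.
False-positive rate = 1 − 0.96 = 0.04; likelihood ratio of a positive = 0.64/0.04 = 16.
Target posterior odds = 0.75/0.25 = 3.
Need (1/29) × 16ⁿ ≥ 3, i.e. 16ⁿ ≥ 87.
16¹ = 16 falls short of 87 but 16² = 256 reaches it, so n = 2.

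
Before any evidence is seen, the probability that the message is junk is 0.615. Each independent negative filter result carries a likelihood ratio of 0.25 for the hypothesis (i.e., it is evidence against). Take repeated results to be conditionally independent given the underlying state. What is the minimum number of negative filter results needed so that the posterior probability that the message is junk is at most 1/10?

2

Prior odds = 0.615/0.385 = 123/77.
Likelihood ratio per negative filter result = 0.25.
Target posterior odds = 0.1/0.9 = 1/9.
Require 0.25ⁿ ≤ 1/9 ÷ (123/77) = 77/1107.
0.25¹ = 0.25 is still above 77/1107 but 0.25² = 0.0625 is at or below it, so n = 2.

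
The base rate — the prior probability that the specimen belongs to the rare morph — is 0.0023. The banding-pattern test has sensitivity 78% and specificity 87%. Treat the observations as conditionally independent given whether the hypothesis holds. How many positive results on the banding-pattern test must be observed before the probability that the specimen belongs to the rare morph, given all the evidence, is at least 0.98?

6

Prior odds: 0.0023 ÷ 0.9977 = 23/9977.
False-positive rate = 1 − 0.87 = 0.13; likelihood ratio of a positive = 0.78/0.13 = 6.
Target odds: 0.98 ÷ 0.02 = 49.
Require 6ⁿ ≥ 49 ÷ (23/9977) = 488873/23.
6⁵ = 7776 falls short of 488873/23 but 6⁶ = 46656 reaches it, so n = 6.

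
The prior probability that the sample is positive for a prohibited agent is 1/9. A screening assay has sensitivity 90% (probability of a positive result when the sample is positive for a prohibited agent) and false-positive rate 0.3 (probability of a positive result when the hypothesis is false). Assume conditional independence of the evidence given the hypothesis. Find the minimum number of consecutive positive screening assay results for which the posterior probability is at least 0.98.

Prior odds: (1/9) ÷ (8/9) = 0.125.
Likelihood ratio of a positive result = 0.9/0.3 = 3.
Target odds: 0.98 ÷ 0.02 = 49.
Require 3ⁿ ≥ 49 ÷ 0.125 = 392.
3⁵ = 243 falls short of 392 but 3⁶ = 729 reaches it, so n = 6.

6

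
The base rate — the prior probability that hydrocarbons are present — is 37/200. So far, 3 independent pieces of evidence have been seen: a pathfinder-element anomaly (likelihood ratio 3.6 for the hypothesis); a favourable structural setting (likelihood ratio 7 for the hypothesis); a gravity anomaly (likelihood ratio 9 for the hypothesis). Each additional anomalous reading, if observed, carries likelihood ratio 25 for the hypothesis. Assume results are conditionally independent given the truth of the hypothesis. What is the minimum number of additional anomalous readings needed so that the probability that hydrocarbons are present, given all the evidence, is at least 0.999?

1

Prior odds = 0.185/0.815 = 37/163.
Combined Bayes factor of the evidence already in hand = 3.6 × 7 × 9 = 226.8.
Odds after that evidence = (37/163) × 226.8 = 41958/815.
Target odds = 0.999/0.001 = 999.
Need 25ⁿ ≥ 999 ÷ (41958/815) = 815/42.
25¹ = 25, which meets the required 815/42; so n = 1.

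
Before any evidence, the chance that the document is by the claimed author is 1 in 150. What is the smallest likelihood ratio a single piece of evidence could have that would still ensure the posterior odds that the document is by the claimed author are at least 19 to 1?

2831

Prior odds = (1/150)/(149/150) = 1/149.
Target odds = 19.
Required Bayes factor = 19 ÷ (1/149) = 2831.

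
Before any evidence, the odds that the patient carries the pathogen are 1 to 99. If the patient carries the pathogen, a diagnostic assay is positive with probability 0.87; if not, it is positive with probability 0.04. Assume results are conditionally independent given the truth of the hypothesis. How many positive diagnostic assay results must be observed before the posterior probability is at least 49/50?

Prior odds = 1/99.
Likelihood ratio of a positive = 0.87/0.04 = 21.75.
Target posterior odds = 0.98/0.02 = 49.
Require 21.75ⁿ ≥ 49 ÷ (1/99) = 4851.
21.75² = 473.0625 falls short of 4851 but 21.75³ = 658503/64 reaches it, so n = 3.

3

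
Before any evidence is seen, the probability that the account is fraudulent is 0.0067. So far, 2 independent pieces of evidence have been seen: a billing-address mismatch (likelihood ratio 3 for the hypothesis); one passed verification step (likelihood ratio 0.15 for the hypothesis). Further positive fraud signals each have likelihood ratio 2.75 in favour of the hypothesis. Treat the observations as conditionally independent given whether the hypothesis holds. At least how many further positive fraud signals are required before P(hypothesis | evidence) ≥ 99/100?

11

Prior odds = 0.0067/0.9933 = 67/9933.
Combined Bayes factor of the evidence already in hand = 3 × 0.15 = 0.45.
Odds after that evidence = (67/9933) × 0.45 = 201/66220.
Target odds = 0.99/0.01 = 99.
Need 2.75ⁿ ≥ 99 ÷ (201/66220) = 2185260/67.
2.75¹⁰ ≈24735.9 falls short of 2185260/67 but 2.75¹¹ ≈68023.6 reaches it, so n = 11.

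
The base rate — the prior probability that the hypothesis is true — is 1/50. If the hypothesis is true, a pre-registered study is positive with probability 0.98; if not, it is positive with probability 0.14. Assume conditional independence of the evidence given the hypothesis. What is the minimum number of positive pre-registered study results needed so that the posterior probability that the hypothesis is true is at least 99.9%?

Prior odds: 0.02 ÷ 0.98 = 1/49.
Likelihood ratio of a positive = 0.98/0.14 = 7.
Target odds: 0.999 ÷ 0.001 = 999.
Require 7ⁿ ≥ 999 ÷ (1/49) = 48951.
7⁵ = 16807 falls short of 48951 but 7⁶ = 117649 reaches it, so n = 6.

6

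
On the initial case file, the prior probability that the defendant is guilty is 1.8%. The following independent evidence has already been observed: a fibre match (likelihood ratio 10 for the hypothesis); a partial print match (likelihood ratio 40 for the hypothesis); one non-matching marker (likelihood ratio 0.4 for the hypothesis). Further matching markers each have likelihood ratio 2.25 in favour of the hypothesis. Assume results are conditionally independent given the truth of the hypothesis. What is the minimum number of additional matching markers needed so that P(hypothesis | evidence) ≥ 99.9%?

Prior odds = 0.018/0.982 = 9/491.
Combined Bayes factor of the evidence already in hand = 10 × 40 × 0.4 = 160.
Odds after that evidence = (9/491) × 160 = 1440/491.
Target odds = 0.999/0.001 = 999.
Need 2.25ⁿ ≥ 999 ÷ (1440/491) = 340.63125.
2.25⁷ = 4782969/16384 falls short of 340.63125 but 2.25⁸ = 43046721/65536 reaches it, so n = 8.

8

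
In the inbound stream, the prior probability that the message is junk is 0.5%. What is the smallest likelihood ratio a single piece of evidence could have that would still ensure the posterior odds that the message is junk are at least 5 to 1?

Prior odds = 0.005/0.995 = 1/199.
Target odds = 5.
Required Bayes factor = 5 ÷ (1/199) = 995.

995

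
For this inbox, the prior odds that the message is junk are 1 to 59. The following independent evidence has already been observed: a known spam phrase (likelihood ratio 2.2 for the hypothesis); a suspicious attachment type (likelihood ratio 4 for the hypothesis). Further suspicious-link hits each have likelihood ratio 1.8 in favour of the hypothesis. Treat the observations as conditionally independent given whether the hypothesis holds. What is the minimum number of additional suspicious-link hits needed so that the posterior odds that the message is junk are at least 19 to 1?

9

Prior odds = 1/59.
Combined Bayes factor of the evidence already in hand = 2.2 × 4 = 8.8.
Odds after that evidence = (1/59) × 8.8 = 44/295.
Target odds = 19.
Need 1.8ⁿ ≥ 19 ÷ (44/295) = 5605/44.
1.8⁸ = 43046721/390625 falls short of 5605/44 but 1.8⁹ = 387420489/1953125 reaches it, so n = 9.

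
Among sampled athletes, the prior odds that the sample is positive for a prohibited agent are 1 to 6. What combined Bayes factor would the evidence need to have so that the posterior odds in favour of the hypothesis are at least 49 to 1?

Prior odds = 1/6.
Target odds = 49.
Required Bayes factor = 49 ÷ (1/6) = 294.

294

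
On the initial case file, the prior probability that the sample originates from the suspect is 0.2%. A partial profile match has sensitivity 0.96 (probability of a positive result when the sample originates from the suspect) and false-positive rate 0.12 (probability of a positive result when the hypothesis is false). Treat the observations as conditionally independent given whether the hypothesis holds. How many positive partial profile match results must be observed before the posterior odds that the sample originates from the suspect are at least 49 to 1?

Prior odds = 0.002/0.998 = 1/499.
Likelihood ratio of a positive result = 0.96/0.12 = 8.
Target odds = 49.
Need (1/499) × 8ⁿ ≥ 49, i.e. 8ⁿ ≥ 24451.
8⁴ = 4096 falls short of 24451 but 8⁵ = 32768 reaches it, so n = 5.

5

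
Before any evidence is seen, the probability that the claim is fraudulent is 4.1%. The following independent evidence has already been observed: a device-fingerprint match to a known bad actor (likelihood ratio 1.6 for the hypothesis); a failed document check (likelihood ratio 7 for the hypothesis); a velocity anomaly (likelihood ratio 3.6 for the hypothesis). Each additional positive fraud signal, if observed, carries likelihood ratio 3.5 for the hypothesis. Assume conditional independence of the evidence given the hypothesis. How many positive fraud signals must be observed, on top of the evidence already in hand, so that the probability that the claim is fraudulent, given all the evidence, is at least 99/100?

Prior odds = 0.041/0.959 = 41/959.
Combined Bayes factor of the evidence already in hand = 1.6 × 7 × 3.6 = 40.32.
Odds after that evidence = (41/959) × 40.32 = 5904/3425.
Target odds = 0.99/0.01 = 99.
Need 3.5ⁿ ≥ 99 ÷ (5904/3425) = 37675/656.
3.5³ = 42.875 falls short of 37675/656 but 3.5⁴ = 150.0625 reaches it, so n = 4.

4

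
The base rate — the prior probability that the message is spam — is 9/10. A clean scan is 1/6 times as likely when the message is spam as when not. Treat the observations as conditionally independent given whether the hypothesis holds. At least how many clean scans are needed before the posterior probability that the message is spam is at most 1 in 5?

2

Prior odds = 0.9/0.1 = 9.
Likelihood ratio per clean scan = 1/6.
Target posterior odds = 0.2/0.8 = 0.25.
Need 9 × (1/6)ⁿ ≤ 0.25, i.e. (1/6)ⁿ ≤ 1/36.
(1/6)¹ = 1/6 is still above 1/36 but (1/6)² = 1/36 is at or below it, so n = 2.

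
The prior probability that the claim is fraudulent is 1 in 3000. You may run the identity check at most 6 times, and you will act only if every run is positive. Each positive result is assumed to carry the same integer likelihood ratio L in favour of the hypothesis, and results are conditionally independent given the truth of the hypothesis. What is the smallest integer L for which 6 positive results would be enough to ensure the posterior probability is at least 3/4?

Prior odds = (1/3000)/(2999/3000) = 1/2999.
Target odds = 0.75/0.25 = 3.
Need L⁶ ≥ 3 ÷ (1/2999) = 8997.
4⁶ = 4096 < 8997 ≤ 15625 = 5⁶, so L = 5.

5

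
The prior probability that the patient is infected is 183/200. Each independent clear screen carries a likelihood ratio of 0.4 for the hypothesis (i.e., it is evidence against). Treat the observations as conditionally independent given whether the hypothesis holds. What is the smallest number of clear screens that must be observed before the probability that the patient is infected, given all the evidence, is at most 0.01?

8

Prior odds: 0.915 ÷ 0.085 = 183/17.
Likelihood ratio per clear screen = 0.4.
Target posterior odds = 0.01/0.99 = 1/99.
Need (183/17) × 0.4ⁿ ≤ 1/99, i.e. 0.4ⁿ ≤ 17/18117.
0.4⁷ = 128/78125 is still above 17/18117 but 0.4⁸ = 256/390625 is at or below it, so n = 8.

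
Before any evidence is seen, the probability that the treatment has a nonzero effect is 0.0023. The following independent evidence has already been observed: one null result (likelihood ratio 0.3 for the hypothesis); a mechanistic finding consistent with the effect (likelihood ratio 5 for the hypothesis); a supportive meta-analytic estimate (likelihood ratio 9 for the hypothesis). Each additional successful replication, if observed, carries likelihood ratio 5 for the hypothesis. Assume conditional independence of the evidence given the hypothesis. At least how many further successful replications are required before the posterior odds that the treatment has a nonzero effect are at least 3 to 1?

Prior odds = 0.0023/0.9977 = 23/9977.
Combined Bayes factor of the evidence already in hand = 0.3 × 5 × 9 = 13.5.
Odds after that evidence = (23/9977) × 13.5 = 621/19954.
Target odds = 3.
Need 5ⁿ ≥ 3 ÷ (621/19954) = 19954/207.
5² = 25 falls short of 19954/207 but 5³ = 125 reaches it, so n = 3.

3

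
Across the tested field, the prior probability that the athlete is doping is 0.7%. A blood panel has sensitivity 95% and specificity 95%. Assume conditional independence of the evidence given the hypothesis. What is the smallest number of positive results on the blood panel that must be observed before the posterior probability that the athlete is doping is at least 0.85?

Prior odds = 0.007/0.993 = 7/993.
False-positive rate = 1 − 0.95 = 0.05; likelihood ratio of a positive = 0.95/0.05 = 19.
Target posterior odds = 0.85/0.15 = 17/3.
Need (7/993) × 19ⁿ ≥ 17/3, i.e. 19ⁿ ≥ 5627/7.
19² = 361 falls short of 5627/7 but 19³ = 6859 reaches it, so n = 3.

3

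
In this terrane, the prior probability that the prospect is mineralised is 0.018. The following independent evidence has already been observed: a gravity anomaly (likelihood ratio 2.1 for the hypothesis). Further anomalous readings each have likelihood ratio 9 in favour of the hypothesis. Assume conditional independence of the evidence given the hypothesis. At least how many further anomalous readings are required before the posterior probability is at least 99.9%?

5

Prior odds = 0.018/0.982 = 9/491.
Bayes factor of the evidence already in hand = 2.1.
Odds after that evidence = (9/491) × 2.1 = 189/4910.
Target odds = 0.999/0.001 = 999.
Need 9ⁿ ≥ 999 ÷ (189/4910) = 181670/7.
9⁴ = 6561 falls short of 181670/7 but 9⁵ = 59049 reaches it, so n = 5.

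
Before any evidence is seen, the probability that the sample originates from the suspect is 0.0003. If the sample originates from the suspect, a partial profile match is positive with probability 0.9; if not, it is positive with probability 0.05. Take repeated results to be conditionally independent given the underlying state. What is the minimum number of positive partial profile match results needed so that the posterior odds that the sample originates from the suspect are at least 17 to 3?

Prior odds = 0.0003/0.9997 = 3/9997.
Likelihood ratio of a positive = 0.9/0.05 = 18.
Target odds = 17/3.
Require 18ⁿ ≥ 17/3 ÷ (3/9997) = 169949/9.
18³ = 5832 falls short of 169949/9 but 18⁴ = 104976 reaches it, so n = 4.

4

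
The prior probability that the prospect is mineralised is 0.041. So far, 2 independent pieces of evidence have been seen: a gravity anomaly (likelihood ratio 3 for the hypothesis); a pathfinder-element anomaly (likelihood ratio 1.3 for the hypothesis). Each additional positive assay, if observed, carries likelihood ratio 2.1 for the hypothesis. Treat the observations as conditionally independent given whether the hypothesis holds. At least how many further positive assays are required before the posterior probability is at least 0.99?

Prior odds = 0.041/0.959 = 41/959.
Combined Bayes factor of the evidence already in hand = 3 × 1.3 = 3.9.
Odds after that evidence = (41/959) × 3.9 = 1599/9590.
Target odds = 0.99/0.01 = 99.
Need 2.1ⁿ ≥ 99 ÷ (1599/9590) = 316470/533.
2.1⁸ ≈378.229 falls short of 316470/533 but 2.1⁹ ≈794.28 reaches it, so n = 9.

9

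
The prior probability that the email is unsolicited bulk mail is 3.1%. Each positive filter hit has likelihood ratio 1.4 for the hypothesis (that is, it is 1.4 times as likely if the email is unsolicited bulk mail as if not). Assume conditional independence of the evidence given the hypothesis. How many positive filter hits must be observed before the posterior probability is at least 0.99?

24

Prior odds: 0.031 ÷ 0.969 = 31/969.
Likelihood ratio per positive filter hit = 1.4.
Target odds: 0.99 ÷ 0.01 = 99.
Require 1.4ⁿ ≥ 99 ÷ (31/969) = 95931/31.
1.4²³ ≈2295.86 falls short of 95931/31 but 1.4²⁴ ≈3214.2 reaches it, so n = 24.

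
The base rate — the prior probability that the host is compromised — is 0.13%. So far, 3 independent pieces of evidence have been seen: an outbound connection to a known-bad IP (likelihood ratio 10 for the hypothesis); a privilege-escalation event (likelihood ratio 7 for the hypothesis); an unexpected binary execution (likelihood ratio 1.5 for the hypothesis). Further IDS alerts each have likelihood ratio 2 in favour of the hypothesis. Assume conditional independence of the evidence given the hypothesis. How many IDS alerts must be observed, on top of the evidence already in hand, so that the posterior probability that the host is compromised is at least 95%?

Prior odds = 0.0013/0.9987 = 13/9987.
Combined Bayes factor of the evidence already in hand = 10 × 7 × 1.5 = 105.
Odds after that evidence = (13/9987) × 105 = 455/3329.
Target odds = 0.95/0.05 = 19.
Need 2ⁿ ≥ 19 ÷ (455/3329) = 63251/455.
2⁷ = 128 falls short of 63251/455 but 2⁸ = 256 reaches it, so n = 8.

8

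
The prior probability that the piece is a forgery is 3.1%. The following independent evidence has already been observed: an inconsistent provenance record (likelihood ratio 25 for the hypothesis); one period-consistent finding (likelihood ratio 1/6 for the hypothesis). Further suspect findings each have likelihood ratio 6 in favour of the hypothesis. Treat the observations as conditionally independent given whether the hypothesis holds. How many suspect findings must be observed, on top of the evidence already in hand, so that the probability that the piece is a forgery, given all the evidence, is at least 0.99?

4

Prior odds = 0.031/0.969 = 31/969.
Combined Bayes factor of the evidence already in hand = 25 × (1/6) = 25/6.
Odds after that evidence = (31/969) × 25/6 = 775/5814.
Target odds = 0.99/0.01 = 99.
Need 6ⁿ ≥ 99 ÷ (775/5814) = 575586/775.
6³ = 216 falls short of 575586/775 but 6⁴ = 1296 reaches it, so n = 4.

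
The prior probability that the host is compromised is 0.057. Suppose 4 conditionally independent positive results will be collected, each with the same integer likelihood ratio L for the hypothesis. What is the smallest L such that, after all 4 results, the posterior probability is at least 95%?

Prior odds = 0.057/0.943 = 57/943.
Target odds = 0.95/0.05 = 19.
Need L⁴ ≥ 19 ÷ (57/943) = 943/3.
4⁴ = 256 < 943/3 ≤ 625 = 5⁴, so L = 5.

5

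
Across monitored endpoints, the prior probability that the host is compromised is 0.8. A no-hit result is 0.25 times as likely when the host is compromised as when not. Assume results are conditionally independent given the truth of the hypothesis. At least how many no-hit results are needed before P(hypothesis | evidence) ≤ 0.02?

Prior odds: 0.8 ÷ 0.2 = 4.
Likelihood ratio per no-hit result = 0.25.
Target posterior odds = 0.02/0.98 = 1/49.
Require 0.25ⁿ ≤ 1/49 ÷ 4 = 1/196.
0.25³ = 0.015625 is still above 1/196 but 0.25⁴ = 0.00390625 is at or below it, so n = 4.

4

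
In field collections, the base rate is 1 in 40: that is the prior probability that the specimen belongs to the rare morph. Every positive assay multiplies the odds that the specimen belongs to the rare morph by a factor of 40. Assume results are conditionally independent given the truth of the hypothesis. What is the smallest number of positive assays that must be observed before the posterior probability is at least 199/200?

3

Prior odds: 0.025 ÷ 0.975 = 1/39.
Likelihood ratio per positive assay = 40.
Target odds: 0.995 ÷ 0.005 = 199.
Require 40ⁿ ≥ 199 ÷ (1/39) = 7761.
40² = 1600 falls short of 7761 but 40³ = 64000 reaches it, so n = 3.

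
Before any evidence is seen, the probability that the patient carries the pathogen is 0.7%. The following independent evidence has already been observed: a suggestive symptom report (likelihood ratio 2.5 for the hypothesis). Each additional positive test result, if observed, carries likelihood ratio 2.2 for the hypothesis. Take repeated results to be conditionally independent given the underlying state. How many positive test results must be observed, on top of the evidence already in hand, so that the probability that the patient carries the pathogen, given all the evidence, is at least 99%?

Prior odds = 0.007/0.993 = 7/993.
Bayes factor of the evidence already in hand = 2.5.
Odds after that evidence = (7/993) × 2.5 = 35/1986.
Target odds = 0.99/0.01 = 99.
Need 2.2ⁿ ≥ 99 ÷ (35/1986) = 196614/35.
2.2¹⁰ ≈2655.99 falls short of 196614/35 but 2.2¹¹ ≈5843.18 reaches it, so n = 11.

11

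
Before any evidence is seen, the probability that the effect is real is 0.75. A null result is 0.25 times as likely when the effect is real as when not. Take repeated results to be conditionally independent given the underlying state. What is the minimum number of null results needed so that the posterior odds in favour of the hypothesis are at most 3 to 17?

3

Prior odds: 0.75 ÷ 0.25 = 3.
Likelihood ratio per null result = 0.25.
Target odds = 3/17.
Need 3 × 0.25ⁿ ≤ 3/17, i.e. 0.25ⁿ ≤ 1/17.
0.25² = 0.0625 is still above 1/17 but 0.25³ = 0.015625 is at or below it, so n = 3.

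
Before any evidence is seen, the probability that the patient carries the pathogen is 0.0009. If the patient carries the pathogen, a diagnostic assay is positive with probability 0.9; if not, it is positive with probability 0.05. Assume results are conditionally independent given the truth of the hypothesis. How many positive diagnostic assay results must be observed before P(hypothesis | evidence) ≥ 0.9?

Prior odds = 0.0009/0.9991 = 9/9991.
Likelihood ratio of a positive = 0.9/0.05 = 18.
Target odds: 0.9 ÷ 0.1 = 9.
Require 18ⁿ ≥ 9 ÷ (9/9991) = 9991.
18³ = 5832 falls short of 9991 but 18⁴ = 104976 reaches it, so n = 4.

4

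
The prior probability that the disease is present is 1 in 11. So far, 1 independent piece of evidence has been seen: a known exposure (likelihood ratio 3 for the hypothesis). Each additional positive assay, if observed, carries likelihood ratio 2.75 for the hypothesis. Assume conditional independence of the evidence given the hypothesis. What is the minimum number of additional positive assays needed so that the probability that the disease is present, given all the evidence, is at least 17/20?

Prior odds = (1/11)/(10/11) = 0.1.
Bayes factor of the evidence already in hand = 3.
Odds after that evidence = 0.1 × 3 = 0.3.
Target odds = 0.85/0.15 = 17/3.
Need 2.75ⁿ ≥ 17/3 ÷ 0.3 = 170/9.
2.75² = 7.5625 falls short of 170/9 but 2.75³ = 20.796875 reaches it, so n = 3.

3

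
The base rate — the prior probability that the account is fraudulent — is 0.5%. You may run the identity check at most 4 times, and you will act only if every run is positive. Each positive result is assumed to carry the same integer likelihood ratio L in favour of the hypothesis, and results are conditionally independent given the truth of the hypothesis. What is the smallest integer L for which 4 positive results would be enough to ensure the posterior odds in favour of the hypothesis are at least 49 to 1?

Prior odds = 0.005/0.995 = 1/199.
Target odds = 49.
Need L⁴ ≥ 49 ÷ (1/199) = 9751.
9⁴ = 6561 < 9751 ≤ 10000 = 10⁴, so L = 10.

10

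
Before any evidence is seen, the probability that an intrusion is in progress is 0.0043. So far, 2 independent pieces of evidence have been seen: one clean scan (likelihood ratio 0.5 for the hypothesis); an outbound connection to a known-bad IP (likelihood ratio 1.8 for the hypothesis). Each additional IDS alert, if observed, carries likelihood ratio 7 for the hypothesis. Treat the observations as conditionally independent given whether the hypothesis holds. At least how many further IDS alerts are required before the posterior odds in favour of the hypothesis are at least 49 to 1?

Prior odds = 0.0043/0.9957 = 43/9957.
Combined Bayes factor of the evidence already in hand = 0.5 × 1.8 = 0.9.
Odds after that evidence = (43/9957) × 0.9 = 129/33190.
Target odds = 49.
Need 7ⁿ ≥ 49 ÷ (129/33190) = 1626310/129.
7⁴ = 2401 falls short of 1626310/129 but 7⁵ = 16807 reaches it, so n = 5.

5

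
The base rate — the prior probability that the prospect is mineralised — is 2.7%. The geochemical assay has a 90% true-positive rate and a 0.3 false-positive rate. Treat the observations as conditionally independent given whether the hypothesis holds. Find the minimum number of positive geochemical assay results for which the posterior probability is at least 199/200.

9

Prior odds: 0.027 ÷ 0.973 = 27/973.
Likelihood ratio of a positive result = 0.9/0.3 = 3.
Target odds: 0.995 ÷ 0.005 = 199.
Require 3ⁿ ≥ 199 ÷ (27/973) = 193627/27.
3⁸ = 6561 falls short of 193627/27 but 3⁹ = 19683 reaches it, so n = 9.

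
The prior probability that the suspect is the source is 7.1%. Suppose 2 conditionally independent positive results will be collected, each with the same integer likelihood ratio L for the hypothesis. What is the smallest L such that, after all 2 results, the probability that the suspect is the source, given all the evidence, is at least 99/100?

36

Prior odds = 0.071/0.929 = 71/929.
Target odds = 0.99/0.01 = 99.
Need L² ≥ 99 ÷ (71/929) = 91971/71.
35² = 1225 < 91971/71 ≤ 1296 = 36², so L = 36.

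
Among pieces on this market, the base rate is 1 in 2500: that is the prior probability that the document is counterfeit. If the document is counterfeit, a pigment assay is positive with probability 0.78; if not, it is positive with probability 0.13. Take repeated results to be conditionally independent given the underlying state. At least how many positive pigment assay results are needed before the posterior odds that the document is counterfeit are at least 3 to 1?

5

Prior odds = 0.0004/0.9996 = 1/2499.
Likelihood ratio of a positive = 0.78/0.13 = 6.
Target odds = 3.
Need (1/2499) × 6ⁿ ≥ 3, i.e. 6ⁿ ≥ 7497.
6⁴ = 1296 falls short of 7497 but 6⁵ = 7776 reaches it, so n = 5.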